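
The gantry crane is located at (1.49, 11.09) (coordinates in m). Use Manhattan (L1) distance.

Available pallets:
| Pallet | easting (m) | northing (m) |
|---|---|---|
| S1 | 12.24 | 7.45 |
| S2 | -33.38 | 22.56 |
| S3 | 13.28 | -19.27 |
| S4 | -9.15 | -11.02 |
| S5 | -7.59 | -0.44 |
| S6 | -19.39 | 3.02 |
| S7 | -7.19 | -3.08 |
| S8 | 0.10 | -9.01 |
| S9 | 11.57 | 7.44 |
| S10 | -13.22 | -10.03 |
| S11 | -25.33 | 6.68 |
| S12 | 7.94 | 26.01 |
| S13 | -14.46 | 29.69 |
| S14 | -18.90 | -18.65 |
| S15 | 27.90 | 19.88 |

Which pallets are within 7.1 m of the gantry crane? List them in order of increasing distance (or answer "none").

Distances from (1.49, 11.09):
S1: |10.75| + |-3.64| = 10.75 + 3.64 = 14.39 m
S2: |-34.87| + |11.47| = 34.87 + 11.47 = 46.34 m
S3: |11.79| + |-30.36| = 11.79 + 30.36 = 42.15 m
S4: |-10.64| + |-22.11| = 10.64 + 22.11 = 32.75 m
S5: |-9.08| + |-11.53| = 9.08 + 11.53 = 20.61 m
S6: |-20.88| + |-8.07| = 20.88 + 8.07 = 28.95 m
S7: |-8.68| + |-14.17| = 8.68 + 14.17 = 22.85 m
S8: |-1.39| + |-20.10| = 1.39 + 20.10 = 21.49 m
S9: |10.08| + |-3.65| = 10.08 + 3.65 = 13.73 m
S10: |-14.71| + |-21.12| = 14.71 + 21.12 = 35.83 m
S11: |-26.82| + |-4.41| = 26.82 + 4.41 = 31.23 m
S12: |6.45| + |14.92| = 6.45 + 14.92 = 21.37 m
S13: |-15.95| + |18.60| = 15.95 + 18.60 = 34.55 m
S14: |-20.39| + |-29.74| = 20.39 + 29.74 = 50.13 m
S15: |26.41| + |8.79| = 26.41 + 8.79 = 35.20 m
Threshold 7.1 m: none within range.

none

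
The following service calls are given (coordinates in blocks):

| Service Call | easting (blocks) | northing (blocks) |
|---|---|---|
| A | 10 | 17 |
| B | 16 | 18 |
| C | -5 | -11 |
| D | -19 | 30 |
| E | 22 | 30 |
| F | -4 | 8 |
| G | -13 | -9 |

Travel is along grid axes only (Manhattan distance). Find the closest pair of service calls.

Pairwise distances:
A–B: |6| + |1| = 6 + 1 = 7 blocks
A–C: |-15| + |-28| = 15 + 28 = 43 blocks
A–D: |-29| + |13| = 29 + 13 = 42 blocks
A–E: |12| + |13| = 12 + 13 = 25 blocks
A–F: |-14| + |-9| = 14 + 9 = 23 blocks
A–G: |-23| + |-26| = 23 + 26 = 49 blocks
B–C: |-21| + |-29| = 21 + 29 = 50 blocks
B–D: |-35| + |12| = 35 + 12 = 47 blocks
B–E: |6| + |12| = 6 + 12 = 18 blocks
B–F: |-20| + |-10| = 20 + 10 = 30 blocks
B–G: |-29| + |-27| = 29 + 27 = 56 blocks
C–D: |-14| + |41| = 14 + 41 = 55 blocks
C–E: |27| + |41| = 27 + 41 = 68 blocks
C–F: |1| + |19| = 1 + 19 = 20 blocks
C–G: |-8| + |2| = 8 + 2 = 10 blocks
D–E: |41| + |0| = 41 + 0 = 41 blocks
D–F: |15| + |-22| = 15 + 22 = 37 blocks
D–G: |6| + |-39| = 6 + 39 = 45 blocks
E–F: |-26| + |-22| = 26 + 22 = 48 blocks
E–G: |-35| + |-39| = 35 + 39 = 74 blocks
F–G: |-9| + |-17| = 9 + 17 = 26 blocks
Closest pair: A–B at 7 blocks.

A and B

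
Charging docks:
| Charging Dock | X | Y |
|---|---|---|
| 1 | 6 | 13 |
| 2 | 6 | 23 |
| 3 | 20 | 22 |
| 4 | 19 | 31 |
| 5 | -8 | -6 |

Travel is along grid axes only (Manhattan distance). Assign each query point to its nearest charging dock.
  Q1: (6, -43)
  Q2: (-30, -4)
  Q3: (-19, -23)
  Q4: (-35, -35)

Q1 at (6, -43):
  1: 56
  2: 66
  3: 79
  4: 87
  5: 51
  → nearest: 5 (51)
Q2 at (-30, -4):
  1: 53
  2: 63
  3: 76
  4: 84
  5: 24
  → nearest: 5 (24)
Q3 at (-19, -23):
  1: 61
  2: 71
  3: 84
  4: 92
  5: 28
  → nearest: 5 (28)
Q4 at (-35, -35):
  1: 89
  2: 99
  3: 112
  4: 120
  5: 56
  → nearest: 5 (56)

Q1→5; Q2→5; Q3→5; Q4→5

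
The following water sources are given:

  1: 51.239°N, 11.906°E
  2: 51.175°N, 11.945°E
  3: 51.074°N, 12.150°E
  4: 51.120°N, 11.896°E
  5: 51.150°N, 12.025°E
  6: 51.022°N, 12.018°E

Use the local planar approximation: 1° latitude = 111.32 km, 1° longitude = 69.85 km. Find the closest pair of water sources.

Pairwise distances:
1–2: √((-0.064·111.32)² + (0.039·69.85)²) = √(50.75822 + 7.42099) = 7.628 km
1–3: √((-0.165·111.32)² + (0.244·69.85)²) = √(337.37608 + 290.47748) = 25.057 km
1–4: √((-0.119·111.32)² + (-0.010·69.85)²) = √(175.48513 + 0.48790) = 13.265 km
1–5: √((-0.089·111.32)² + (0.119·69.85)²) = √(98.15816 + 69.09184) = 12.933 km
1–6: √((-0.217·111.32)² + (0.112·69.85)²) = √(583.53359 + 61.20246) = 25.392 km
2–3: √((-0.101·111.32)² + (0.205·69.85)²) = √(126.41224 + 205.04092) = 18.206 km
2–4: √((-0.055·111.32)² + (-0.049·69.85)²) = √(37.48623 + 11.71453) = 7.014 km
2–5: √((-0.025·111.32)² + (0.080·69.85)²) = √(7.74509 + 31.22574) = 6.243 km
2–6: √((-0.153·111.32)² + (0.073·69.85)²) = √(290.08766 + 26.00031) = 17.779 km
3–4: √((0.046·111.32)² + (-0.254·69.85)²) = √(26.22177 + 314.77502) = 18.466 km
3–5: √((0.076·111.32)² + (-0.125·69.85)²) = √(71.57701 + 76.23473) = 12.158 km
3–6: √((-0.052·111.32)² + (-0.132·69.85)²) = √(33.50835 + 85.01209) = 10.887 km
4–5: √((0.030·111.32)² + (0.129·69.85)²) = √(11.15293 + 81.19181) = 9.610 km
4–6: √((-0.098·111.32)² + (0.122·69.85)²) = √(119.01414 + 72.61937) = 13.843 km
5–6: √((-0.128·111.32)² + (-0.007·69.85)²) = √(203.03286 + 0.23907) = 14.257 km
Closest pair: 2–5 at 6.243 km.

2 and 5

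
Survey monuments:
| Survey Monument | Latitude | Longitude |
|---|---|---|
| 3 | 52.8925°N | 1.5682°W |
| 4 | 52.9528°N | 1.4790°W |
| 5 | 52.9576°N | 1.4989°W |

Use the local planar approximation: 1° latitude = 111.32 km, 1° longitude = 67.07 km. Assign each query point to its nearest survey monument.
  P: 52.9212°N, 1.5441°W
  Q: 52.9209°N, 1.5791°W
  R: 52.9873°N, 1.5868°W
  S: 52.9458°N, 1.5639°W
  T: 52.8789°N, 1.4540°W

P→3; Q→3; R→5; S→5; T→3

P at 52.9212°N, 1.5441°W:
  3: 3.5805 km
  4: 5.6070 km
  5: 5.0606 km
  → nearest: 3 (3.5805 km)
Q at 52.9209°N, 1.5791°W:
  3: 3.2449 km
  4: 7.5950 km
  5: 6.7546 km
  → nearest: 3 (3.2449 km)
R at 52.9873°N, 1.5868°W:
  3: 10.6266 km
  4: 8.1869 km
  5: 6.7592 km
  → nearest: 5 (6.7592 km)
S at 52.9458°N, 1.5639°W:
  3: 5.9404 km
  4: 5.7473 km
  5: 4.5531 km
  → nearest: 5 (4.5531 km)
T at 52.8789°N, 1.4540°W:
  3: 7.8076 km
  4: 8.3957 km
  5: 9.2640 km
  → nearest: 3 (7.8076 km)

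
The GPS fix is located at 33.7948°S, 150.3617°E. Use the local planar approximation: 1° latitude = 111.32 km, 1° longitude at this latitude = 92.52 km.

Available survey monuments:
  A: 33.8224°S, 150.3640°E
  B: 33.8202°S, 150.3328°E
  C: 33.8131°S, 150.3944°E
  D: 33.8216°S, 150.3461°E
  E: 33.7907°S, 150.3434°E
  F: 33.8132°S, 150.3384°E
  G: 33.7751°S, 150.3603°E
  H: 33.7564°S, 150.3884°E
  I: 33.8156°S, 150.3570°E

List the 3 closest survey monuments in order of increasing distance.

E, G, I

Distances from 33.7948°S, 150.3617°E:
A: 3.0798 km
B: 3.8916 km
C: 3.6473 km
D: 3.3142 km
E: 1.7536 km
F: 2.9737 km
G: 2.1968 km
H: 4.9371 km
I: 2.3559 km
Sorted: E (1.7536 km) < G (2.1968 km) < I (2.3559 km) < F (2.9737 km) < A (3.0798 km) < …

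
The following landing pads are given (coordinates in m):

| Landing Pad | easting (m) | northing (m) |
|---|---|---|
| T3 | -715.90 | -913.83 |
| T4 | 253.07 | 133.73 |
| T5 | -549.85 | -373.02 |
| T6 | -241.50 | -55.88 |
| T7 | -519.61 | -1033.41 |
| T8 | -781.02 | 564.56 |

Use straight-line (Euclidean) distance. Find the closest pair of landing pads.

T3 and T7

Pairwise distances:
T3–T4: √((968.97)² + (1047.56)²) = √(938902.8609 + 1097381.9536) = 1426.98 m
T3–T5: √((166.05)² + (540.81)²) = √(27572.6025 + 292475.4561) = 565.73 m
T3–T6: √((474.40)² + (857.95)²) = √(225055.3600 + 736078.2025) = 980.37 m
T3–T7: √((196.29)² + (-119.58)²) = √(38529.7641 + 14299.3764) = 229.85 m
T3–T8: √((-65.12)² + (1478.39)²) = √(4240.6144 + 2185636.9921) = 1479.82 m
T4–T5: √((-802.92)² + (-506.75)²) = √(644680.5264 + 256795.5625) = 949.46 m
T4–T6: √((-494.57)² + (-189.61)²) = √(244599.4849 + 35951.9521) = 529.67 m
T4–T7: √((-772.68)² + (-1167.14)²) = √(597034.3824 + 1362215.7796) = 1399.73 m
T4–T8: √((-1034.09)² + (430.83)²) = √(1069342.1281 + 185614.4889) = 1120.25 m
T5–T6: √((308.35)² + (317.14)²) = √(95079.7225 + 100577.7796) = 442.33 m
T5–T7: √((30.24)² + (-660.39)²) = √(914.4576 + 436114.9521) = 661.08 m
T5–T8: √((-231.17)² + (937.58)²) = √(53439.5689 + 879056.2564) = 965.66 m
T6–T7: √((-278.11)² + (-977.53)²) = √(77345.1721 + 955564.9009) = 1016.32 m
T6–T8: √((-539.52)² + (620.44)²) = √(291081.8304 + 384945.7936) = 822.21 m
T7–T8: √((-261.41)² + (1597.97)²) = √(68335.1881 + 2553508.1209) = 1619.21 m
Closest pair: T3–T7 at 229.85 m.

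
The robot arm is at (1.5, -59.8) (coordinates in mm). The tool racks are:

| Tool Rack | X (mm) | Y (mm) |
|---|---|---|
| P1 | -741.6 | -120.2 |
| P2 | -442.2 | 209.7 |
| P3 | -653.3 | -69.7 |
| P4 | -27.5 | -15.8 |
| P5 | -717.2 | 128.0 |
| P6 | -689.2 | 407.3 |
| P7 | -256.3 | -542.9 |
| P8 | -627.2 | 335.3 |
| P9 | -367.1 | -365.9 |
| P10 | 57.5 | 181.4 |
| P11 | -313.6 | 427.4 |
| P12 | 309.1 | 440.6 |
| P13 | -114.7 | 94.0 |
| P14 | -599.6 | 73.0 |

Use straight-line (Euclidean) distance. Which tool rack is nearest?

P4

Distances from (1.5, -59.8):
P1: 745.6 mm
P2: 519.1 mm
P3: 654.9 mm
P4: 52.7 mm
P5: 742.8 mm
P6: 833.8 mm
P7: 547.6 mm
P8: 742.5 mm
P9: 479.1 mm
P10: 247.6 mm
P11: 580.2 mm
P12: 587.4 mm
P13: 192.8 mm
P14: 615.6 mm
Minimum: P4 at 52.7 mm.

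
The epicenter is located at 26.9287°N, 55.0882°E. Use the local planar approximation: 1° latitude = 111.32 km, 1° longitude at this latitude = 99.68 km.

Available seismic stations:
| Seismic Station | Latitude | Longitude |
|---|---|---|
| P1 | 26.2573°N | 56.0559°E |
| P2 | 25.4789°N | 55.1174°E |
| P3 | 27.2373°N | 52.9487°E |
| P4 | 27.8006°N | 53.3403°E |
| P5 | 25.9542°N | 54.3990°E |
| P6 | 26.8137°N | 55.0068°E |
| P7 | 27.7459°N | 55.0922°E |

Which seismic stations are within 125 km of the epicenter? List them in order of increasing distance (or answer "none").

P6, P7, P1

Distances from 26.9287°N, 55.0882°E:
P1: √((-0.6714·111.32)² + (0.9677·99.68)²) = √(5586.104671 + 9304.596421) = 122.0275 km
P2: √((-1.4498·111.32)² + (0.0292·99.68)²) = √(26047.292449 + 8.471918) = 161.4180 km
P3: √((0.3086·111.32)² + (-2.1395·99.68)²) = √(1180.152794 + 45482.113776) = 216.0145 km
P4: √((0.8719·111.32)² + (-1.7479·99.68)²) = √(9420.625741 + 30356.327066) = 199.4416 km
P5: √((-0.9745·111.32)² + (-0.6892·99.68)²) = √(11768.201128 + 4719.615255) = 128.4049 km
P6: √((-0.1150·111.32)² + (-0.0814·99.68)²) = √(163.886083 + 65.836217) = 15.1566 km
P7: √((0.8172·111.32)² + (0.0040·99.68)²) = √(8275.668986 + 0.158978) = 90.9716 km
Threshold 125 km: P6 (15.1566 km), P7 (90.9716 km), P1 (122.0275 km) are within range.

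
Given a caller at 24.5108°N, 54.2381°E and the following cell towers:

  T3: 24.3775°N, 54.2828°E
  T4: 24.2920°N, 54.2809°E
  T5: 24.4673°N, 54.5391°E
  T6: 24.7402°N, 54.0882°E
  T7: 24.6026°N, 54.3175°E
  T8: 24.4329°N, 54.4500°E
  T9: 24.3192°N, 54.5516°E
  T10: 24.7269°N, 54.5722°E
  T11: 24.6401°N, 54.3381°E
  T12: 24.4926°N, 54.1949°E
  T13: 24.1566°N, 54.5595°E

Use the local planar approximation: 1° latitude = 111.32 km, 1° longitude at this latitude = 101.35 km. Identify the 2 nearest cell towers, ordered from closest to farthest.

Distances from 24.5108°N, 54.2381°E:
T3: √((-0.1333·111.32)² + (0.0447·101.35)²) = √(220.194615 + 20.524026) = 15.5151 km
T4: √((-0.2188·111.32)² + (0.0428·101.35)²) = √(593.254486 + 18.816335) = 24.7401 km
T5: √((-0.0435·111.32)² + (0.3010·101.35)²) = √(23.449031 + 930.637390) = 30.8883 km
T6: √((0.2294·111.32)² + (-0.1499·101.35)²) = √(652.128563 + 230.807954) = 29.7142 km
T7: √((0.0918·111.32)² + (0.0794·101.35)²) = √(104.431558 + 64.757267) = 13.0073 km
T8: √((-0.0779·111.32)² + (0.2119·101.35)²) = √(75.200601 + 461.221368) = 23.1608 km
T9: √((-0.1916·111.32)² + (0.3135·101.35)²) = √(454.922487 + 1009.537827) = 38.2683 km
T10: √((0.2161·111.32)² + (0.3341·101.35)²) = √(578.703260 + 1146.569691) = 41.5364 km
T11: √((0.1293·111.32)² + (0.1000·101.35)²) = √(207.177909 + 102.718225) = 17.6039 km
T12: √((-0.0182·111.32)² + (-0.0432·101.35)²) = √(4.104773 + 19.169686) = 4.8244 km
T13: √((-0.3542·111.32)² + (0.3214·101.35)²) = √(1554.688940 + 1061.058310) = 51.1444 km
Sorted: T12 (4.8244 km) < T7 (13.0073 km) < T3 (15.5151 km) < T11 (17.6039 km) < …

T12, T7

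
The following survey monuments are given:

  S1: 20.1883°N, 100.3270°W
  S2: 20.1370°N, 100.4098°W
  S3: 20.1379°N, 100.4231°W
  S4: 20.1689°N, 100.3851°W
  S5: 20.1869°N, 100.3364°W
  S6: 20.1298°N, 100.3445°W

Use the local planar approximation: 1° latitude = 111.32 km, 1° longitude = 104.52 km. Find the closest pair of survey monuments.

Pairwise distances:
S1–S2: 10.3686 km
S1–S3: 11.5051 km
S1–S4: 6.4452 km
S1–S5: 0.9948 km
S1–S6: 6.7642 km
S2–S3: 1.3937 km
S2–S4: 4.3904 km
S2–S5: 9.4717 km
S2–S6: 6.8721 km
S3–S4: 5.2615 km
S3–S5: 10.5769 km
S3–S6: 8.2646 km
S4–S5: 5.4703 km
S4–S6: 6.0789 km
S5–S6: 6.4125 km
Closest pair: S1–S5 at 0.9948 km.

S1 and S5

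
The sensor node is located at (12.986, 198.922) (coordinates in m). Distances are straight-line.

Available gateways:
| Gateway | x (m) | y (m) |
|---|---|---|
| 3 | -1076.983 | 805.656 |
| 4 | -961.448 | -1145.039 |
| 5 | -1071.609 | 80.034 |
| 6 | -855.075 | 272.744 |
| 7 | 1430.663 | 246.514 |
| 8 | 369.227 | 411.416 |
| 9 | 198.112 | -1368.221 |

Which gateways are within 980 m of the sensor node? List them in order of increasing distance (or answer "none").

Distances from (12.986, 198.922):
3: √((-1089.969)² + (606.734)²) = √(1188032.42096 + 368126.14676) = 1247.461 m
4: √((-974.434)² + (-1343.961)²) = √(949521.62036 + 1806231.16952) = 1660.046 m
5: √((-1084.595)² + (-118.888)²) = √(1176346.31402 + 14134.35654) = 1091.092 m
6: √((-868.061)² + (73.822)²) = √(753529.89972 + 5449.68768) = 871.194 m
7: √((1417.677)² + (47.592)²) = √(2009808.07633 + 2264.99846) = 1418.476 m
8: √((356.241)² + (212.494)²) = √(126907.65008 + 45153.70004) = 414.803 m
9: √((185.126)² + (-1567.143)²) = √(34271.63588 + 2455937.18245) = 1578.040 m
Threshold 980 m: 8 (414.803 m), 6 (871.194 m) are within range.

8, 6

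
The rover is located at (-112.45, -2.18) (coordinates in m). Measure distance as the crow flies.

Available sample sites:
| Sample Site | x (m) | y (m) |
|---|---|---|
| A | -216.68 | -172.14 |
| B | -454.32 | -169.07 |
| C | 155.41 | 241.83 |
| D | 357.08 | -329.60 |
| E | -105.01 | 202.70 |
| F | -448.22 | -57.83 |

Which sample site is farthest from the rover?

Distances from (-112.45, -2.18):
A: √((-104.23)² + (-169.96)²) = √(10863.8929 + 28886.4016) = 199.37 m
B: √((-341.87)² + (-166.89)²) = √(116875.0969 + 27852.2721) = 380.43 m
C: √((267.86)² + (244.01)²) = √(71748.9796 + 59540.8801) = 362.34 m
D: √((469.53)² + (-327.42)²) = √(220458.4209 + 107203.8564) = 572.42 m
E: √((7.44)² + (204.88)²) = √(55.3536 + 41975.8144) = 205.02 m
F: √((-335.77)² + (-55.65)²) = √(112741.4929 + 3096.9225) = 340.35 m
Maximum: D at 572.42 m.

D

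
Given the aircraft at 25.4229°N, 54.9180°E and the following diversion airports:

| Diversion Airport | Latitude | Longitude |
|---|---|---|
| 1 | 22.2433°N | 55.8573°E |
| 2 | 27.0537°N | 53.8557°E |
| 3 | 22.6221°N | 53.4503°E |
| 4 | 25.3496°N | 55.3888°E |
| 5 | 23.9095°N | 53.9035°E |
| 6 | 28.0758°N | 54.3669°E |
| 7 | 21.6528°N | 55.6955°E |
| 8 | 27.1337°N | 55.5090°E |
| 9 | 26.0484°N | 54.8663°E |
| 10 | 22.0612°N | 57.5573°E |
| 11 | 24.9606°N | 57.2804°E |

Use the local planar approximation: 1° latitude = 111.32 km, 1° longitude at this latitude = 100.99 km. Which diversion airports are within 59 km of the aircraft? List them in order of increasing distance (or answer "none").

Distances from 25.4229°N, 54.9180°E:
1: 366.4440 km
2: 210.8705 km
3: 345.2245 km
4: 48.2412 km
5: 197.1791 km
6: 300.5194 km
7: 426.9695 km
8: 199.5798 km
9: 69.8261 km
10: 459.4443 km
11: 244.0662 km
Threshold 59 km: 4 (48.2412 km) is within range.

4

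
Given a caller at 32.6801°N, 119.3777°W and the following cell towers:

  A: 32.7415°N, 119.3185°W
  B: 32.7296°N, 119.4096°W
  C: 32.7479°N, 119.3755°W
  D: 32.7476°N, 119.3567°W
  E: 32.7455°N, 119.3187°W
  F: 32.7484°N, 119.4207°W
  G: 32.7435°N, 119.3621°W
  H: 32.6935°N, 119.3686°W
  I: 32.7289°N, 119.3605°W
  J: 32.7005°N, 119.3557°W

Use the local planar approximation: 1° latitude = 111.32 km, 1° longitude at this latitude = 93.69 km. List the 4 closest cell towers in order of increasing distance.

H, J, I, B

Distances from 32.6801°N, 119.3777°W:
A: 8.8023 km
B: 6.2687 km
C: 7.5503 km
D: 7.7674 km
E: 9.1410 km
F: 8.6045 km
G: 7.2074 km
H: 1.7181 km
I: 5.6664 km
J: 3.0669 km
Sorted: H (1.7181 km) < J (3.0669 km) < I (5.6664 km) < B (6.2687 km) < G (7.2074 km) < C (7.5503 km) < …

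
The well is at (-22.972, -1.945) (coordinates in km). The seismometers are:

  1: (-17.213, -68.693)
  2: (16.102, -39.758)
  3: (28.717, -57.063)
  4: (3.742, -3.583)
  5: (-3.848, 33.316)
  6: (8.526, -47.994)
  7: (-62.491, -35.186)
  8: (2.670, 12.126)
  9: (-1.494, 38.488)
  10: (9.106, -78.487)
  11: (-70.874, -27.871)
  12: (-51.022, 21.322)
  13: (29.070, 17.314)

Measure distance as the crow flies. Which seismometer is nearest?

Distances from (-22.972, -1.945):
1: √((5.759)² + (-66.748)²) = √(33.16608 + 4455.29550) = 66.996 km
2: √((39.074)² + (-37.813)²) = √(1526.77748 + 1429.82297) = 54.375 km
3: √((51.689)² + (-55.118)²) = √(2671.75272 + 3037.99392) = 75.563 km
4: √((26.714)² + (-1.638)²) = √(713.63780 + 2.68304) = 26.764 km
5: √((19.124)² + (35.261)²) = √(365.72738 + 1243.33812) = 40.113 km
6: √((31.498)² + (-46.049)²) = √(992.12400 + 2120.51040) = 55.791 km
7: √((-39.519)² + (-33.241)²) = √(1561.75136 + 1104.96408) = 51.640 km
8: √((25.642)² + (14.071)²) = √(657.51216 + 197.99304) = 29.249 km
9: √((21.478)² + (40.433)²) = √(461.30448 + 1634.82749) = 45.784 km
10: √((32.078)² + (-76.542)²) = √(1028.99808 + 5858.67776) = 82.992 km
11: √((-47.902)² + (-25.926)²) = √(2294.60160 + 672.15748) = 54.468 km
12: √((-28.050)² + (23.267)²) = √(786.80250 + 541.35329) = 36.444 km
13: √((52.042)² + (19.259)²) = √(2708.36976 + 370.90908) = 55.491 km
Minimum: 4 at 26.764 km.

4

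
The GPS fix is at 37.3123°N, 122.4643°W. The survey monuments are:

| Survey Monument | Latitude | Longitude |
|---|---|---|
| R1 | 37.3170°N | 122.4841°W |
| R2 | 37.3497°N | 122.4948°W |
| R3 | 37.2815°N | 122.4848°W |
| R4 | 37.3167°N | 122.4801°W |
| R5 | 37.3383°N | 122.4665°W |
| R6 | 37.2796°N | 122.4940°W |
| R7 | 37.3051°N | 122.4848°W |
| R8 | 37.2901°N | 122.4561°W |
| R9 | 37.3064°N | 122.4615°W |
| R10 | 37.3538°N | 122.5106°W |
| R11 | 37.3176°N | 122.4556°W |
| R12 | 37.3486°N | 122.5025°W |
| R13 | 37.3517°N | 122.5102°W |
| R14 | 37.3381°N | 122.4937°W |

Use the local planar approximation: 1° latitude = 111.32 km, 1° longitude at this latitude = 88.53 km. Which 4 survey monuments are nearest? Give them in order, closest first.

Distances from 37.3123°N, 122.4643°W:
R1: 1.8293 km
R2: 4.9623 km
R3: 3.8794 km
R4: 1.4821 km
R5: 2.9009 km
R6: 4.4905 km
R7: 1.9840 km
R8: 2.5757 km
R9: 0.7020 km
R10: 6.1761 km
R11: 0.9702 km
R12: 5.2693 km
R13: 5.9791 km
R14: 3.8760 km
Sorted: R9 (0.7020 km) < R11 (0.9702 km) < R4 (1.4821 km) < R1 (1.8293 km) < R7 (1.9840 km) < R8 (2.5757 km) < …

R9, R11, R4, R1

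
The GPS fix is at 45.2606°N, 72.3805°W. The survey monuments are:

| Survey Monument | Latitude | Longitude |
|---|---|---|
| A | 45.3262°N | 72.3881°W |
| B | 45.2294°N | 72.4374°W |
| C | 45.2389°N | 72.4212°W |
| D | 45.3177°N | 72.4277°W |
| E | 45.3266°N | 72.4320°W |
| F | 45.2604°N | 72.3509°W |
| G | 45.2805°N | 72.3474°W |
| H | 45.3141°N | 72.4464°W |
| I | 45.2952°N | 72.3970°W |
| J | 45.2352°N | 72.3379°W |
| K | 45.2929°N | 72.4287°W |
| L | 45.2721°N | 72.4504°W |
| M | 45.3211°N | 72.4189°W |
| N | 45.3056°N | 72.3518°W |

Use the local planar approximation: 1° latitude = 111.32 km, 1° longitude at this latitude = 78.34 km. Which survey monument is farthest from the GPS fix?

E

Distances from 45.2606°N, 72.3805°W:
A: √((0.0656·111.32)² + (-0.0076·78.34)²) = √(53.327850 + 0.354482) = 7.3268 km
B: √((-0.0312·111.32)² + (-0.0569·78.34)²) = √(12.063007 + 19.869716) = 5.6509 km
C: √((-0.0217·111.32)² + (-0.0407·78.34)²) = √(5.835336 + 10.166137) = 4.0002 km
D: √((0.0571·111.32)² + (-0.0472·78.34)²) = √(40.403465 + 13.672601) = 7.3536 km
E: √((0.0660·111.32)² + (-0.0515·78.34)²) = √(53.980172 + 16.277271) = 8.3820 km
F: √((-0.0002·111.32)² + (0.0296·78.34)²) = √(0.000496 + 5.377130) = 2.3190 km
G: √((0.0199·111.32)² + (0.0331·78.34)²) = √(4.907412 + 6.723929) = 3.4105 km
H: √((0.0535·111.32)² + (-0.0659·78.34)²) = √(35.469410 + 26.652501) = 7.8817 km
I: √((0.0346·111.32)² + (-0.0165·78.34)²) = √(14.835377 + 1.670841) = 4.0628 km
J: √((-0.0254·111.32)² + (0.0426·78.34)²) = √(7.994915 + 11.137464) = 4.3741 km
K: √((0.0323·111.32)² + (-0.0482·78.34)²) = √(12.928598 + 14.258085) = 5.2141 km
L: √((0.0115·111.32)² + (-0.0699·78.34)²) = √(1.638861 + 29.986204) = 5.6236 km
M: √((0.0605·111.32)² + (-0.0384·78.34)²) = √(45.358339 + 9.049604) = 7.3762 km
N: √((0.0450·111.32)² + (0.0287·78.34)²) = √(25.094088 + 5.055114) = 5.4908 km
Maximum: E at 8.3820 km.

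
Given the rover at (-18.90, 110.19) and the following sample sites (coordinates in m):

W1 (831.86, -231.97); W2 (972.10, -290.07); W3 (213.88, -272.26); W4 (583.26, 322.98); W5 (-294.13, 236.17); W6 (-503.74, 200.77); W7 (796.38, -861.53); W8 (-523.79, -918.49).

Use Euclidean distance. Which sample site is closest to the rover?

W5

Distances from (-18.90, 110.19):
W1: 916.99 m
W2: 1068.78 m
W3: 447.72 m
W4: 638.65 m
W5: 302.69 m
W6: 493.23 m
W7: 1268.43 m
W8: 1145.90 m
Minimum: W5 at 302.69 m.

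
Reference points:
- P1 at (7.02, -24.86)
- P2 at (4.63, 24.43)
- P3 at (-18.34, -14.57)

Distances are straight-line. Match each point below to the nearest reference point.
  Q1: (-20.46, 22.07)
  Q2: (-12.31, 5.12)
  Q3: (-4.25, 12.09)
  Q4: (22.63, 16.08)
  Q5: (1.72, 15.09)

Q1 at (-20.46, 22.07):
  P1: 54.38
  P2: 25.20
  P3: 36.70
  → nearest: P2 (25.20)
Q2 at (-12.31, 5.12):
  P1: 35.67
  P2: 25.69
  P3: 20.59
  → nearest: P3 (20.59)
Q3 at (-4.25, 12.09):
  P1: 38.63
  P2: 15.20
  P3: 30.15
  → nearest: P2 (15.20)
Q4 at (22.63, 16.08):
  P1: 43.82
  P2: 19.84
  P3: 51.17
  → nearest: P2 (19.84)
Q5 at (1.72, 15.09):
  P1: 40.30
  P2: 9.78
  P3: 35.81
  → nearest: P2 (9.78)

Q1→P2; Q2→P3; Q3→P2; Q4→P2; Q5→P2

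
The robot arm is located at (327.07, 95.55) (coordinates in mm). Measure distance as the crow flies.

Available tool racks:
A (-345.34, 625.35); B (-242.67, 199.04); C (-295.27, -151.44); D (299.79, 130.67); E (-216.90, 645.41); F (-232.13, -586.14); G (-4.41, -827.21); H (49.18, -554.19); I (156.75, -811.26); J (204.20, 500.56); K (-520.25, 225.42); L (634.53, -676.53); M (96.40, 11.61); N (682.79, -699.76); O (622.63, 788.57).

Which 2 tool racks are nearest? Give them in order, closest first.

D, M

Distances from (327.07, 95.55):
A: √((-672.41)² + (529.80)²) = √(452135.2081 + 280688.0400) = 856.05 mm
B: √((-569.74)² + (103.49)²) = √(324603.6676 + 10710.1801) = 579.06 mm
C: √((-622.34)² + (-246.99)²) = √(387307.0756 + 61004.0601) = 669.56 mm
D: √((-27.28)² + (35.12)²) = √(744.1984 + 1233.4144) = 44.47 mm
E: √((-543.97)² + (549.86)²) = √(295903.3609 + 302346.0196) = 773.47 mm
F: √((-559.20)² + (-681.69)²) = √(312704.6400 + 464701.2561) = 881.71 mm
G: √((-331.48)² + (-922.76)²) = √(109878.9904 + 851486.0176) = 980.49 mm
H: √((-277.89)² + (-649.74)²) = √(77222.8521 + 422162.0676) = 706.67 mm
I: √((-170.32)² + (-906.81)²) = √(29008.9024 + 822304.3761) = 922.67 mm
J: √((-122.87)² + (405.01)²) = √(15097.0369 + 164033.1001) = 423.24 mm
K: √((-847.32)² + (129.87)²) = √(717951.1824 + 16866.2169) = 857.21 mm
L: √((307.46)² + (-772.08)²) = √(94531.6516 + 596107.5264) = 831.05 mm
M: √((-230.67)² + (-83.94)²) = √(53208.6489 + 7045.9236) = 245.47 mm
N: √((355.72)² + (-795.31)²) = √(126536.7184 + 632517.9961) = 871.24 mm
O: √((295.56)² + (693.02)²) = √(87355.7136 + 480276.7204) = 753.41 mm
Sorted: D (44.47 mm) < M (245.47 mm) < J (423.24 mm) < B (579.06 mm) < …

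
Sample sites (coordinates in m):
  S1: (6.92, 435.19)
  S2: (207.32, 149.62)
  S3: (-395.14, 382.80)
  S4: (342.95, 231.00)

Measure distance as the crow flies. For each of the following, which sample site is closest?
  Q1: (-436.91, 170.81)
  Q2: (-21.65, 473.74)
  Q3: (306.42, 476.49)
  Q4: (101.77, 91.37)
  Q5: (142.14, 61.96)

Q1→S3; Q2→S1; Q3→S4; Q4→S2; Q5→S2

Q1 at (-436.91, 170.81):
  S1: √((443.83)² + (264.38)²) = √(196985.0689 + 69896.7844) = 516.61 m
  S2: √((644.23)² + (-21.19)²) = √(415032.2929 + 449.0161) = 644.58 m
  S3: √((41.77)² + (211.99)²) = √(1744.7329 + 44939.7601) = 216.07 m
  S4: √((779.86)² + (60.19)²) = √(608181.6196 + 3622.8361) = 782.18 m
  → nearest: S3 (216.07 m)
Q2 at (-21.65, 473.74):
  S1: √((28.57)² + (-38.55)²) = √(816.2449 + 1486.1025) = 47.98 m
  S2: √((228.97)² + (-324.12)²) = √(52427.2609 + 105053.7744) = 396.84 m
  S3: √((-373.49)² + (-90.94)²) = √(139494.7801 + 8270.0836) = 384.40 m
  S4: √((364.60)² + (-242.74)²) = √(132933.1600 + 58922.7076) = 438.01 m
  → nearest: S1 (47.98 m)
Q3 at (306.42, 476.49):
  S1: √((-299.50)² + (-41.30)²) = √(89700.2500 + 1705.6900) = 302.33 m
  S2: √((-99.10)² + (-326.87)²) = √(9820.8100 + 106843.9969) = 341.56 m
  S3: √((-701.56)² + (-93.69)²) = √(492186.4336 + 8777.8161) = 707.79 m
  S4: √((36.53)² + (-245.49)²) = √(1334.4409 + 60265.3401) = 248.19 m
  → nearest: S4 (248.19 m)
Q4 at (101.77, 91.37):
  S1: √((-94.85)² + (343.82)²) = √(8996.5225 + 118212.1924) = 356.66 m
  S2: √((105.55)² + (58.25)²) = √(11140.8025 + 3393.0625) = 120.56 m
  S3: √((-496.91)² + (291.43)²) = √(246919.5481 + 84931.4449) = 576.07 m
  S4: √((241.18)² + (139.63)²) = √(58167.7924 + 19496.5369) = 278.68 m
  → nearest: S2 (120.56 m)
Q5 at (142.14, 61.96):
  S1: √((-135.22)² + (373.23)²) = √(18284.4484 + 139300.6329) = 396.97 m
  S2: √((65.18)² + (87.66)²) = √(4248.4324 + 7684.2756) = 109.24 m
  S3: √((-537.28)² + (320.84)²) = √(288669.7984 + 102938.3056) = 625.79 m
  S4: √((200.81)² + (169.04)²) = √(40324.6561 + 28574.5216) = 262.49 m
  → nearest: S2 (109.24 m)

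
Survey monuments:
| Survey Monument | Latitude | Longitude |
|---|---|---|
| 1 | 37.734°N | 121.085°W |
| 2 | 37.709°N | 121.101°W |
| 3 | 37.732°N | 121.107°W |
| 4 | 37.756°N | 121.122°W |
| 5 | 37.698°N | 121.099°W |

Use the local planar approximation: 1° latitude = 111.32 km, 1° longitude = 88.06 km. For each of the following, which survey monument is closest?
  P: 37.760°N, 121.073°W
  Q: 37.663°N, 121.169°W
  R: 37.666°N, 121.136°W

P→1; Q→5; R→5

P at 37.760°N, 121.073°W:
  1: 3.081 km
  2: 6.190 km
  3: 4.322 km
  4: 4.338 km
  5: 7.272 km
  → nearest: 1 (3.081 km)
Q at 37.663°N, 121.169°W:
  1: 10.825 km
  2: 7.879 km
  3: 9.424 km
  4: 11.149 km
  5: 7.292 km
  → nearest: 5 (7.292 km)
R at 37.666°N, 121.136°W:
  1: 8.802 km
  2: 5.693 km
  3: 7.778 km
  4: 10.094 km
  5: 4.828 km
  → nearest: 5 (4.828 km)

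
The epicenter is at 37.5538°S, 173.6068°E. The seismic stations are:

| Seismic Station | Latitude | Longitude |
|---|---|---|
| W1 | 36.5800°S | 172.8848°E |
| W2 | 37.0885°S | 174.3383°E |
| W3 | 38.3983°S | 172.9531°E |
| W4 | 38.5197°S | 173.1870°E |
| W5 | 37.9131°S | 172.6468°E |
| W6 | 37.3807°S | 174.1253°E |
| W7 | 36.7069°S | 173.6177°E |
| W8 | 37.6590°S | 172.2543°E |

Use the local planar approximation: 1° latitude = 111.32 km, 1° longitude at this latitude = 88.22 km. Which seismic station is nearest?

W6

Distances from 37.5538°S, 173.6068°E:
W1: 125.7312 km
W2: 82.7493 km
W3: 110.2887 km
W4: 113.7233 km
W5: 93.6610 km
W6: 49.6352 km
W7: 94.2818 km
W8: 119.8909 km
Minimum: W6 at 49.6352 km.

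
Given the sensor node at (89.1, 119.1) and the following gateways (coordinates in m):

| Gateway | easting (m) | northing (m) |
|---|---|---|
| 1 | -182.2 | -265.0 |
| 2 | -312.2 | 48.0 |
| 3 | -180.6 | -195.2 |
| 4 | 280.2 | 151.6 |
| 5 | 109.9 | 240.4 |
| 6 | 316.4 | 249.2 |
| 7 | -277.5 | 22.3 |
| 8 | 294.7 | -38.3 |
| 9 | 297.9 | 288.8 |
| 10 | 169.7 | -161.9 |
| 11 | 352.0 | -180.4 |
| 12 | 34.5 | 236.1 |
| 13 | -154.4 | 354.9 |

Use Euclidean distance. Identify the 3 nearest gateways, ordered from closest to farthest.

5, 12, 4

Distances from (89.1, 119.1):
1: 470.3 m
2: 407.5 m
3: 414.2 m
4: 193.8 m
5: 123.1 m
6: 261.9 m
7: 379.2 m
8: 258.9 m
9: 269.1 m
10: 292.3 m
11: 398.5 m
12: 129.1 m
13: 339.0 m
Sorted: 5 (123.1 m) < 12 (129.1 m) < 4 (193.8 m) < 8 (258.9 m) < 6 (261.9 m) < …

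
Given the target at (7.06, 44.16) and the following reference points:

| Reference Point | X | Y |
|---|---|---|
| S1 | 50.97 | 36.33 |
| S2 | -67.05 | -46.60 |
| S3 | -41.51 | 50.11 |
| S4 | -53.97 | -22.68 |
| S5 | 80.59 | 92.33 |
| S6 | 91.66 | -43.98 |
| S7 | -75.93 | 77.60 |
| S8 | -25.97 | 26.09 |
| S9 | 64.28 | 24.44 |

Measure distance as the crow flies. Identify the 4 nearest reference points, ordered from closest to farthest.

S8, S1, S3, S9

Distances from (7.06, 44.16):
S1: 44.60
S2: 117.17
S3: 48.93
S4: 90.51
S5: 87.90
S6: 122.17
S7: 89.47
S8: 37.65
S9: 60.52
Sorted: S8 (37.65) < S1 (44.60) < S3 (48.93) < S9 (60.52) < S5 (87.90) < S7 (89.47) < …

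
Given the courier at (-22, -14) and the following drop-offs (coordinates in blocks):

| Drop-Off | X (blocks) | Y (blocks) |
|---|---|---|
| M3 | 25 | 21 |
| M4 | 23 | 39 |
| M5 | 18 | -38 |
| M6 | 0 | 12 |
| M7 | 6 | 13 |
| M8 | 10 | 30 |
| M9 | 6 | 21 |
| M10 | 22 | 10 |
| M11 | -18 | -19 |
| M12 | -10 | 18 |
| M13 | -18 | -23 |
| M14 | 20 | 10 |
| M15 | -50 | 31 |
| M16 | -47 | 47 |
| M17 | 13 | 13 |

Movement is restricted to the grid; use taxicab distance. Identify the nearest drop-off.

M11

Distances from (-22, -14):
M3: |47| + |35| = 47 + 35 = 82 blocks
M4: |45| + |53| = 45 + 53 = 98 blocks
M5: |40| + |-24| = 40 + 24 = 64 blocks
M6: |22| + |26| = 22 + 26 = 48 blocks
M7: |28| + |27| = 28 + 27 = 55 blocks
M8: |32| + |44| = 32 + 44 = 76 blocks
M9: |28| + |35| = 28 + 35 = 63 blocks
M10: |44| + |24| = 44 + 24 = 68 blocks
M11: |4| + |-5| = 4 + 5 = 9 blocks
M12: |12| + |32| = 12 + 32 = 44 blocks
M13: |4| + |-9| = 4 + 9 = 13 blocks
M14: |42| + |24| = 42 + 24 = 66 blocks
M15: |-28| + |45| = 28 + 45 = 73 blocks
M16: |-25| + |61| = 25 + 61 = 86 blocks
M17: |35| + |27| = 35 + 27 = 62 blocks
Minimum: M11 at 9 blocks.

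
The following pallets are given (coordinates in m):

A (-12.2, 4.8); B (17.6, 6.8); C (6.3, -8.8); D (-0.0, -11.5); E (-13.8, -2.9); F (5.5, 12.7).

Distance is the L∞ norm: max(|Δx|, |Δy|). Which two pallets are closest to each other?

C and D

Pairwise distances:
C–D: 6.3 m
A–E: 7.7 m
B–F: 12.1 m
D–E: 13.8 m
B–C: 15.6 m
A–D: 16.3 m
A–F: 17.7 m
B–D: 18.3 m
A–C: 18.5 m
E–F: 19.3 m
C–E: 20.1 m
C–F: 21.5 m
D–F: 24.2 m
A–B: 29.8 m
B–E: 31.4 m
Closest pair: C–D at 6.3 m.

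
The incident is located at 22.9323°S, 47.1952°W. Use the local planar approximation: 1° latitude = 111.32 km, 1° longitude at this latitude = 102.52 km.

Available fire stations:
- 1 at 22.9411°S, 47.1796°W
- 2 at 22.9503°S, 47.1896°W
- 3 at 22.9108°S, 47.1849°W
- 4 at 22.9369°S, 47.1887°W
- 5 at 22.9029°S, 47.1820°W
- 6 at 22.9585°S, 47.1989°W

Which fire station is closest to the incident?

Distances from 22.9323°S, 47.1952°W:
1: √((-0.0088·111.32)² + (0.0156·102.52)²) = √(0.959648 + 2.557799) = 1.8755 km
2: √((-0.0180·111.32)² + (0.0056·102.52)²) = √(4.015054 + 0.329605) = 2.0844 km
3: √((0.0215·111.32)² + (0.0103·102.52)²) = √(5.728268 + 1.115043) = 2.6160 km
4: √((-0.0046·111.32)² + (0.0065·102.52)²) = √(0.262218 + 0.444062) = 0.8404 km
5: √((0.0294·111.32)² + (0.0132·102.52)²) = √(10.711272 + 1.831323) = 3.5416 km
6: √((-0.0262·111.32)² + (-0.0037·102.52)²) = √(8.506462 + 0.143887) = 2.9411 km
Minimum: 4 at 0.8404 km.

4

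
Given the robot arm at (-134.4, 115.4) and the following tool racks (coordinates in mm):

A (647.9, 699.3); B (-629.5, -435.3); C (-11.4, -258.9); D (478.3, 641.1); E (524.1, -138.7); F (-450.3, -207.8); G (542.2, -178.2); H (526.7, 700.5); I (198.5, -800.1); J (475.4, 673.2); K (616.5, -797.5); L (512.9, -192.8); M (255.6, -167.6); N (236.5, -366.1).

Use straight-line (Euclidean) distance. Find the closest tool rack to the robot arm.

Distances from (-134.4, 115.4):
A: 976.2 mm
B: 740.5 mm
C: 394.0 mm
D: 807.3 mm
E: 705.8 mm
F: 451.9 mm
G: 737.6 mm
H: 882.8 mm
I: 974.1 mm
J: 826.4 mm
K: 1182.0 mm
L: 716.9 mm
M: 481.9 mm
N: 607.8 mm
Minimum: C at 394.0 mm.

C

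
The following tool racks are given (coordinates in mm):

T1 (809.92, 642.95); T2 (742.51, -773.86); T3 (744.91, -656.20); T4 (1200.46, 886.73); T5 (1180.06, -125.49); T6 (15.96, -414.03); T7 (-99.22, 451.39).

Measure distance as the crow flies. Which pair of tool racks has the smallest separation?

Pairwise distances:
T1–T2: 1418.41 mm
T1–T3: 1300.78 mm
T1–T4: 460.38 mm
T1–T5: 852.94 mm
T1–T6: 1321.96 mm
T1–T7: 929.10 mm
T2–T3: 117.68 mm
T2–T4: 1722.58 mm
T2–T5: 782.20 mm
T2–T6: 810.77 mm
T2–T7: 1486.52 mm
T3–T4: 1608.78 mm
T3–T5: 686.30 mm
T3–T6: 768.12 mm
T3–T7: 1392.59 mm
T4–T5: 1012.43 mm
T4–T6: 1759.27 mm
T4–T7: 1370.65 mm
T5–T6: 1199.33 mm
T5–T7: 1403.33 mm
T6–T7: 873.05 mm
Closest pair: T2–T3 at 117.68 mm.

T2 and T3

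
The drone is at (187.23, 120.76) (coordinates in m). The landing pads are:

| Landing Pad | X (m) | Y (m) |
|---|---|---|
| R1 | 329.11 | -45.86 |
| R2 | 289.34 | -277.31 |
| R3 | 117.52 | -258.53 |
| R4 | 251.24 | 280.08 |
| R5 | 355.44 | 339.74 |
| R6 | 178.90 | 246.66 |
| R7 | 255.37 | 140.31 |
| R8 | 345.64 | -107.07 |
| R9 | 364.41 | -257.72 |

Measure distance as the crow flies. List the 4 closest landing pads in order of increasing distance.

R7, R6, R4, R1

Distances from (187.23, 120.76):
R1: 218.84 m
R2: 410.96 m
R3: 385.64 m
R4: 171.70 m
R5: 276.13 m
R6: 126.18 m
R7: 70.89 m
R8: 277.49 m
R9: 417.90 m
Sorted: R7 (70.89 m) < R6 (126.18 m) < R4 (171.70 m) < R1 (218.84 m) < R5 (276.13 m) < R8 (277.49 m) < …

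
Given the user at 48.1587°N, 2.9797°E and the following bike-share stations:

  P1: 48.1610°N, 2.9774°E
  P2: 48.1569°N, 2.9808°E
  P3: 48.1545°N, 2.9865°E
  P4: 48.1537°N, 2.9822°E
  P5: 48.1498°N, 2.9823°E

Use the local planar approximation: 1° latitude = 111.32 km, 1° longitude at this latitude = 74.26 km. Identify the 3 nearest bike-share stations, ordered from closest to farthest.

P2, P1, P4

Distances from 48.1587°N, 2.9797°E:
P1: √((0.0023·111.32)² + (-0.0023·74.26)²) = √(0.065554 + 0.029172) = 0.3078 km
P2: √((-0.0018·111.32)² + (0.0011·74.26)²) = √(0.040151 + 0.006673) = 0.2164 km
P3: √((-0.0042·111.32)² + (0.0068·74.26)²) = √(0.218597 + 0.254993) = 0.6882 km
P4: √((-0.0050·111.32)² + (0.0025·74.26)²) = √(0.309804 + 0.034466) = 0.5867 km
P5: √((-0.0089·111.32)² + (0.0026·74.26)²) = √(0.981582 + 0.037278) = 1.0094 km
Sorted: P2 (0.2164 km) < P1 (0.3078 km) < P4 (0.5867 km) < P3 (0.6882 km) < P5 (1.0094 km)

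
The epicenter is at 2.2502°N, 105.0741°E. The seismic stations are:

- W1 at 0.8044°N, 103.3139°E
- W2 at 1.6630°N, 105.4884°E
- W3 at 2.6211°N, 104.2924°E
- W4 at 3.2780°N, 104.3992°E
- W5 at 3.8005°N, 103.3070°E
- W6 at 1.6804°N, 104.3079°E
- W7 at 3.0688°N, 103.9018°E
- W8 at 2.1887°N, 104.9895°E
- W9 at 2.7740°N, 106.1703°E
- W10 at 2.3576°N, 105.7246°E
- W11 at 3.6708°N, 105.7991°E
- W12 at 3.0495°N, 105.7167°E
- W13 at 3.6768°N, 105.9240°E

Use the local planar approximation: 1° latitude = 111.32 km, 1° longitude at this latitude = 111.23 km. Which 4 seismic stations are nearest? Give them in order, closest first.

W8, W10, W2, W3

Distances from 2.2502°N, 105.0741°E:
W1: √((-1.4458·111.32)² + (-1.7602·111.23)²) = √(25903.761699 + 38332.567381) = 253.4489 km
W2: √((-0.5872·111.32)² + (0.4143·111.23)²) = √(4272.858285 + 2123.605009) = 79.9779 km
W3: √((0.3709·111.32)² + (-0.7817·111.23)²) = √(1704.747499 + 7560.040087) = 96.2538 km
W4: √((1.0278·111.32)² + (-0.6749·111.23)²) = √(13090.722661 + 5635.373829) = 136.8433 km
W5: √((1.5503·111.32)² + (-1.7671·111.23)²) = √(29783.647924 + 38633.684443) = 261.5671 km
W6: √((-0.5698·111.32)² + (-0.7662·111.23)²) = √(4023.382153 + 7263.202787) = 106.2383 km
W7: √((0.8186·111.32)² + (-1.1723·111.23)²) = √(8304.048479 + 17002.837509) = 159.0814 km
W8: √((-0.0615·111.32)² + (-0.0846·111.23)²) = √(46.870181 + 88.549192) = 11.6370 km
W9: √((0.5238·111.32)² + (1.0962·111.23)²) = √(3399.987994 + 14867.004398) = 135.1554 km
W10: √((0.1074·111.32)² + (0.6505·111.23)²) = √(142.940388 + 5235.262667) = 73.3362 km
W11: √((1.4206·111.32)² + (0.7250·111.23)²) = √(25008.636607 + 6503.091843) = 177.5154 km
W12: √((0.7993·111.32)² + (0.6426·111.23)²) = √(7917.098009 + 5108.875471) = 114.1314 km
W13: √((1.4266·111.32)² + (0.8499·111.23)²) = √(25220.334054 + 8936.748435) = 184.8163 km
Sorted: W8 (11.6370 km) < W10 (73.3362 km) < W2 (79.9779 km) < W3 (96.2538 km) < W6 (106.2383 km) < W12 (114.1314 km) < …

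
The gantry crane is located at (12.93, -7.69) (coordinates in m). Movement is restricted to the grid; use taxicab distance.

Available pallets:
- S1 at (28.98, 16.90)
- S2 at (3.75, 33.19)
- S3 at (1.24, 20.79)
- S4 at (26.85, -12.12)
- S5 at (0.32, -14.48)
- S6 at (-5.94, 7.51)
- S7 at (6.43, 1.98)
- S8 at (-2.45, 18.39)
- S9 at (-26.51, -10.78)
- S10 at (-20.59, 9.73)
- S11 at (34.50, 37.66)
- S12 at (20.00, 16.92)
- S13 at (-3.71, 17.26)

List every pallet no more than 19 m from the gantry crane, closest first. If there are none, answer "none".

Distances from (12.93, -7.69):
S1: |16.05| + |24.59| = 16.05 + 24.59 = 40.64 m
S2: |-9.18| + |40.88| = 9.18 + 40.88 = 50.06 m
S3: |-11.69| + |28.48| = 11.69 + 28.48 = 40.17 m
S4: |13.92| + |-4.43| = 13.92 + 4.43 = 18.35 m
S5: |-12.61| + |-6.79| = 12.61 + 6.79 = 19.40 m
S6: |-18.87| + |15.20| = 18.87 + 15.20 = 34.07 m
S7: |-6.50| + |9.67| = 6.50 + 9.67 = 16.17 m
S8: |-15.38| + |26.08| = 15.38 + 26.08 = 41.46 m
S9: |-39.44| + |-3.09| = 39.44 + 3.09 = 42.53 m
S10: |-33.52| + |17.42| = 33.52 + 17.42 = 50.94 m
S11: |21.57| + |45.35| = 21.57 + 45.35 = 66.92 m
S12: |7.07| + |24.61| = 7.07 + 24.61 = 31.68 m
S13: |-16.64| + |24.95| = 16.64 + 24.95 = 41.59 m
Threshold 19 m: S7 (16.17 m), S4 (18.35 m) are within range.

S7, S4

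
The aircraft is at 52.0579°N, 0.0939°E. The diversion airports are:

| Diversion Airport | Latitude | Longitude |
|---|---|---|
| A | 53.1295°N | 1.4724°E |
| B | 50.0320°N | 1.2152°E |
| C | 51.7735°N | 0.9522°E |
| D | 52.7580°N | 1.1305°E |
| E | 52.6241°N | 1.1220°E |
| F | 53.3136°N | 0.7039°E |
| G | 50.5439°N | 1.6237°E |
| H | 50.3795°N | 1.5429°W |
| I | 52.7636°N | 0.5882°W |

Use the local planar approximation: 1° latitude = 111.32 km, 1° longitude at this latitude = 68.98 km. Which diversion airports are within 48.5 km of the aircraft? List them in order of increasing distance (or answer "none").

none

Distances from 52.0579°N, 0.0939°E:
A: √((1.0716·111.32)² + (1.3785·68.98)²) = √(14230.226253 + 9041.904609) = 152.5521 km
B: √((-2.0259·111.32)² + (1.1213·68.98)²) = √(50860.708326 + 5982.600795) = 238.4183 km
C: √((-0.2844·111.32)² + (0.8583·68.98)²) = √(1002.318115 + 3505.295256) = 67.1388 km
D: √((0.7001·111.32)² + (1.0366·68.98)²) = √(6073.884800 + 5112.917546) = 105.7677 km
E: √((0.5662·111.32)² + (1.0281·68.98)²) = √(3972.703247 + 5029.410665) = 94.8795 km
F: √((1.2557·111.32)² + (0.6100·68.98)²) = √(19539.713150 + 1770.541253) = 145.9803 km
G: √((-1.5140·111.32)² + (1.5298·68.98)²) = √(28405.219241 + 11135.653100) = 198.8489 km
H: √((-1.6784·111.32)² + (-1.6368·68.98)²) = √(34908.994276 + 12747.869613) = 218.3045 km
I: √((0.7057·111.32)² + (-0.6821·68.98)²) = √(6171.441693 + 2213.820879) = 91.5711 km
Threshold 48.5 km: none within range.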